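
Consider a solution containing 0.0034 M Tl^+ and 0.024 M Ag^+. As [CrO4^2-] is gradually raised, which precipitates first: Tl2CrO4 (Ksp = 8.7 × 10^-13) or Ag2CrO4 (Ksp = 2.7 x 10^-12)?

Ag2CrO4

Precipitation of each salt starts when its ion product equals its Ksp.
For Tl2CrO4: 8.7 × 10^-13 = (0.0034)^2 × [CrO4^2-]  ⇒  [CrO4^2-] = 7.5 × 10^-8 M.
For Ag2CrO4: 2.7 x 10^-12 = (0.024)^2 × [CrO4^2-]  ⇒  [CrO4^2-] = 4.7 × 10^-9 M.
The salt with the lower threshold [CrO4^2-] precipitates first: Ag2CrO4.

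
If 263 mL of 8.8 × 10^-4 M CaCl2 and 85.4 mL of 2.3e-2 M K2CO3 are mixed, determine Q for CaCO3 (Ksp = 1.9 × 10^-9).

Total volume = 263 + 85.4 = 348.4 mL.
[Ca^2+] = 8.8 × 10^-4 × (263/348.4) = 6.64 × 10^-4 M
[CO3^2-] = 2.3 × 10^-2 × (85.4/348.4) = 5.64 x 10^-3 M
CaCO3(s) ⇌ Ca^2+ + CO3^2-, so Q = [Ca^2+][CO3^2-]
Q = (6.64 x 10^-4)(5.64 x 10^-3) = 3.7 × 10^-6
Q > Ksp, so CaCO3 will precipitate.

Q = 3.7e-6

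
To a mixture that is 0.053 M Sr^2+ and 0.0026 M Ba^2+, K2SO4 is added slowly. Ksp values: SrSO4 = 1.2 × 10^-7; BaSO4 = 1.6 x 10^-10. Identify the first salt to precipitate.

Each salt begins to precipitate when Q = Ksp, i.e. when [SO4^2-] reaches its threshold.
For SrSO4: 1.2 × 10^-7 = 0.053 × [SO4^2-]  ⇒  [SO4^2-] = 2.3 × 10^-6 M.
For BaSO4: 1.6 x 10^-10 = 0.0026 × [SO4^2-]  ⇒  [SO4^2-] = 6.2 × 10^-8 M.
The salt with the lower threshold [SO4^2-] precipitates first: BaSO4.

BaSO4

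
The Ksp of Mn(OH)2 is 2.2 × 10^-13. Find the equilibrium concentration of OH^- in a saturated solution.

Mn(OH)2(s) <=> Mn^2+ + 2 OH^-
Ksp = [Mn^2+][OH^-]^2
With molar solubility s: [Mn^2+] = s, [OH^-] = 2s.
So Ksp = s × (2s)^2 = 4s^3
s^3 = 2.2 × 10^-13 / 4, so s = 3.80 x 10^-5 M
[OH^-] = 2s = 7.6 × 10^-5 M

7.6 x 10^-5 M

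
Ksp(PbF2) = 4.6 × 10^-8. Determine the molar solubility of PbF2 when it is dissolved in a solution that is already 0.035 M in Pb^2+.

s ≈ 5.7e-4 M

PbF2(s) <=> Pb^2+ + 2 F^-
Ksp = [Pb^2+][F^-]^2
Let s be the molar solubility in this solution. [Pb^2+] = 0.035 + s ≈ 0.035, [F^-] = 2s (Ksp is small, so little additional dissolves).
Ksp ≈ 0.035 × (2s)^2
s = 5.7 x 10^-4 M
Check: s = 5.7 × 10^-4 ≪ 0.035, so the approximation is valid.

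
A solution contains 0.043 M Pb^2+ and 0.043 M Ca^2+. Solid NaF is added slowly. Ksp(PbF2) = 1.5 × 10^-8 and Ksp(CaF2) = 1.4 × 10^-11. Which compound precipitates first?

Precipitation of each salt starts when its ion product equals its Ksp.
For PbF2: 1.5 × 10^-8 = 0.043 × [F^-]^2  ⇒  [F^-] = 5.9 × 10^-4 M.
For CaF2: 1.4 × 10^-11 = 0.043 × [F^-]^2  ⇒  [F^-] = 1.8 × 10^-5 M.
The salt with the lower threshold [F^-] precipitates first: CaF2.

CaF2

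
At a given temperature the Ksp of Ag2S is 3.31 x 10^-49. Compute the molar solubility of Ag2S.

s = 4.36 x 10^-17 M

Ag2S(s) <=> 2 Ag^+(aq) + S^2-(aq)
Ksp = [Ag^+]^2[S^2-]
With molar solubility s: [Ag^+] = 2s, [S^2-] = s.
So Ksp = (2s)^2 × s = 4s^3
s^3 = 3.31 x 10^-49 / 4, so s = 4.36 x 10^-17 M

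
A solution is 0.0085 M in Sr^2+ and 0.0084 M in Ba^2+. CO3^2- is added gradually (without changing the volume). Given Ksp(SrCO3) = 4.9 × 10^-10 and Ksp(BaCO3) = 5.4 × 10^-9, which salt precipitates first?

SrCO3

Each salt begins to precipitate when Q = Ksp, i.e. when [CO3^2-] reaches its threshold.
For SrCO3: 4.9 × 10^-10 = 0.0085 × [CO3^2-]  ⇒  [CO3^2-] = 5.8 × 10^-8 M.
For BaCO3: 5.4 × 10^-9 = 0.0084 × [CO3^2-]  ⇒  [CO3^2-] = 6.4 × 10^-7 M.
The salt with the lower threshold [CO3^2-] precipitates first: SrCO3.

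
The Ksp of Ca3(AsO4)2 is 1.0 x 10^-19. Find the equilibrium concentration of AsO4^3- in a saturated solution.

1.2e-4 M

Ca3(AsO4)2(s) ⇌ 3 Ca^2+(aq) + 2 AsO4^3-(aq)
Ksp = [Ca^2+]^3[AsO4^3-]^2
Let s = molar solubility. Then [Ca^2+] = 3s and [AsO4^3-] = 2s.
Ksp = (3s)^3(2s)^2 = 108s^5
s^5 = 1.0 x 10^-19 / 108, so s = 6.21 × 10^-5 M
[AsO4^3-] = 2s = 1.2 x 10^-4 M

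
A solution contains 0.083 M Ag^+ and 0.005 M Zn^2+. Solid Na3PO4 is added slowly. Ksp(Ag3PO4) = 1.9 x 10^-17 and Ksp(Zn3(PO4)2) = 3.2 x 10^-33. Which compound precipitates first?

Ag3PO4

Precipitation of each salt starts when its ion product equals its Ksp.
For Ag3PO4: 1.9 x 10^-17 = (0.083)^3 × [PO4^3-]  ⇒  [PO4^3-] = 3.3 × 10^-14 M.
For Zn3(PO4)2: 3.2 x 10^-33 = (0.005)^3 × [PO4^3-]^2  ⇒  [PO4^3-] = 1.6 x 10^-13 M.
The salt with the lower threshold [PO4^3-] precipitates first: Ag3PO4.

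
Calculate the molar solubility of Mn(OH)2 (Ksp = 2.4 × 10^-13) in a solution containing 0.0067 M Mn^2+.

Mn(OH)2(s) <=> Mn^2+ + 2 OH^-
Ksp = [Mn^2+][OH^-]^2
Let s = moles of Mn(OH)2 that dissolve per litre. [Mn^2+] = 0.0067 + s ≈ 0.0067, [OH^-] = 2s (common-ion effect: Mn^2+ is already 0.0067 M).
Ksp ≈ 0.0067 × (2s)^2
s = 3.0 × 10^-6 M
Check: s = 3.0 × 10^-6 ≪ 0.0067, so the approximation is valid.

s = 3.0 × 10^-6 M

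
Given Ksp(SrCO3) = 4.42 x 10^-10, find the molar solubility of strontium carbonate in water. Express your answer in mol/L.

SrCO3(s) ⇌ Sr^2+(aq) + CO3^2-(aq)
Ksp = [Sr^2+][CO3^2-]
Let s = molar solubility. Then [Sr^2+] = s and [CO3^2-] = s.
Ksp = s × s = s^2
s = √(4.42 x 10^-10) = 2.10 × 10^-5 M

2.10 × 10^-5 M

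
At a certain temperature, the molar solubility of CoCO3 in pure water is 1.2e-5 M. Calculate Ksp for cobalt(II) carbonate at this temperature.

Ksp = 1.4 x 10^-10

CoCO3(s) ⇌ Co^2+ + CO3^2-
For each mole of CoCO3 that dissolves: [Co^2+] = s, [CO3^2-] = s.
Ksp = [Co^2+][CO3^2-]
Ksp = s^2
With s = 1.2 × 10^-5: Ksp = 1.4 × 10^-10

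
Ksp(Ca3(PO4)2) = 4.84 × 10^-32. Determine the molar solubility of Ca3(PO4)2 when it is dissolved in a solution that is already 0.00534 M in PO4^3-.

Ca3(PO4)2(s) ⇌ 3 Ca^2+ + 2 PO4^3-
Ksp = [Ca^2+]^3[PO4^3-]^2
Let s be the molar solubility in this solution. [Ca^2+] = 3s, [PO4^3-] = 0.00534 + 2s ≈ 0.00534 (Ksp is small, so little additional dissolves).
Ksp ≈ (3s)^3 × (0.00534)^2
s = 3.98 x 10^-10 M
Check: 2s = 8.0 x 10^-10 ≪ 0.00534, so the approximation is valid.

s ≈ 3.98 x 10^-10 M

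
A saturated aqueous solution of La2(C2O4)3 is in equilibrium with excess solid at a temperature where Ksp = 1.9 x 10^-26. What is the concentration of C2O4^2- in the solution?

La2(C2O4)3(s) <=> 2 La^3+(aq) + 3 C2O4^2-(aq)
Ksp = [La^3+]^2[C2O4^2-]^3
With molar solubility s: [La^3+] = 2s, [C2O4^2-] = 3s.
Substituting: Ksp = (2s)^2(3s)^3 = 108s^5
Solving, s = (1.9 x 10^-26/108)^(1/5) = 2.81 × 10^-6 M
[C2O4^2-] = 3s = 8.4 x 10^-6 M

8.4 x 10^-6 M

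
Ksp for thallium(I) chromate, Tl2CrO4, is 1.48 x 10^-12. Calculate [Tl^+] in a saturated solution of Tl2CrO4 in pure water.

[Tl^+] = 1.44e-4 M

Tl2CrO4(s) ⇌ 2 Tl^+(aq) + CrO4^2-(aq)
Ksp = [Tl^+]^2[CrO4^2-]
Let s = molar solubility. Then [Tl^+] = 2s and [CrO4^2-] = s.
So Ksp = (2s)^2 × s = 4s^3
s = (1.48 x 10^-12 / 4)^(1/3) = 7.179 × 10^-5 M
[Tl^+] = 2s = 1.44 × 10^-4 M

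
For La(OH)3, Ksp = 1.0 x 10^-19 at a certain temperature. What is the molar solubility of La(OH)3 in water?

La(OH)3(s) ⇌ La^3+(aq) + 3 OH^-(aq)
Ksp = [La^3+][OH^-]^3
If s mol/L of La(OH)3 dissolves, [La^3+] = s and [OH^-] = 3s.
Ksp = s(3s)^3 = 27s^4
Solving, s = (1.0 x 10^-19/27)^(1/4) = 7.8 × 10^-6 M

s ≈ 7.8e-6 M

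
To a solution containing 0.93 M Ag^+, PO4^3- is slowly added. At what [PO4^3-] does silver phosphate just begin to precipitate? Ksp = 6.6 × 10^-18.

[PO4^3-] ≈ 8.2 x 10^-18 M

Ag3PO4(s) ⇌ 3 Ag^+(aq) + PO4^3-(aq)
Ksp = [Ag^+]^3[PO4^3-]
Precipitation begins when Q = Ksp. With [Ag^+] = 0.93 M:
6.6 × 10^-18 = (0.93)^3 × [PO4^3-]
[PO4^3-] = (6.6 × 10^-18 / 8.04 × 10^-1) = 8.2 x 10^-18 M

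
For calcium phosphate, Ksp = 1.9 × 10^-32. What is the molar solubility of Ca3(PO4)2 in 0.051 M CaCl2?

Ca3(PO4)2(s) <=> 3 Ca^2+(aq) + 2 PO4^3-(aq)
Ksp = [Ca^2+]^3[PO4^3-]^2
If s mol/L dissolves here, [Ca^2+] = 0.051 + 3s ≈ 0.051, [PO4^3-] = 2s (Ksp is small, so little additional dissolves).
Ksp ≈ (0.051)^3 × (2s)^2
s = 6.0 × 10^-15 M
Check: 3s = 1.8 × 10^-14 ≪ 0.051, so the approximation is valid.

s ≈ 6.0 × 10^-15 M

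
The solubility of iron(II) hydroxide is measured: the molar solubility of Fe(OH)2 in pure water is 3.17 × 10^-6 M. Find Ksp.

Fe(OH)2(s) ⇌ Fe^2+ + 2 OH^-
With molar solubility s: [Fe^2+] = s, [OH^-] = 2s.
Ksp = [Fe^2+][OH^-]^2
So Ksp = s × (2s)^2 = 4s^3
With s = 3.17 × 10^-6: Ksp = 1.27 x 10^-16

1.27e-16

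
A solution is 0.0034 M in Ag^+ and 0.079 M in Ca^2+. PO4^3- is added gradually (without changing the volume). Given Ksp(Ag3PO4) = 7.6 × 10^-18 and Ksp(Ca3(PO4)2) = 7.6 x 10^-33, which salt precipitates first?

Ca3(PO4)2

Each salt begins to precipitate when Q = Ksp, i.e. when [PO4^3-] reaches its threshold.
For Ag3PO4: 7.6 × 10^-18 = (0.0034)^3 × [PO4^3-]  ⇒  [PO4^3-] = 1.9 x 10^-10 M.
For Ca3(PO4)2: 7.6 x 10^-33 = (0.079)^3 × [PO4^3-]^2  ⇒  [PO4^3-] = 3.9 × 10^-15 M.
The salt with the lower threshold [PO4^3-] precipitates first: Ca3(PO4)2.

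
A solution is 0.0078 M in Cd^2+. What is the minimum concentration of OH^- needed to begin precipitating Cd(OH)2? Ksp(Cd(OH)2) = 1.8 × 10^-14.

[OH^-] ≈ 1.5 x 10^-6 M

Cd(OH)2(s) <=> Cd^2+ + 2 OH^-
Ksp = [Cd^2+][OH^-]^2
Precipitation begins when Q = Ksp. With [Cd^2+] = 0.0078 M:
1.8 × 10^-14 = (0.0078) × [OH^-]^2
[OH^-] = (1.8 × 10^-14 / 7.8 × 10^-3)^(1/2) = 1.5 × 10^-6 M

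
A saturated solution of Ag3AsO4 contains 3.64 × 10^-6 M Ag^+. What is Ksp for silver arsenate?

Ag3AsO4(s) ⇌ 3 Ag^+(aq) + AsO4^3-(aq)
Stoichiometry gives [AsO4^3-] = (1/3)[Ag^+] = 1.213 × 10^-6 M.
Ksp = [Ag^+]^3[AsO4^3-]
Ksp = (3.64 × 10^-6)^3 × 1.213 × 10^-6 = 5.85 × 10^-23

Ksp = 5.85 x 10^-23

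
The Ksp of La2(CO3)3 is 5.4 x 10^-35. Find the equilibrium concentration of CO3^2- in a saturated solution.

La2(CO3)3(s) ⇌ 2 La^3+ + 3 CO3^2-
Ksp = [La^3+]^2[CO3^2-]^3
For each mole of La2(CO3)3 that dissolves: [La^3+] = 2s, [CO3^2-] = 3s.
So Ksp = (2s)^2 × (3s)^3 = 108s^5
s^5 = 5.4 x 10^-35 / 108, so s = 5.49 × 10^-8 M
[CO3^2-] = 3s = 1.6 × 10^-7 M

1.6 x 10^-7 M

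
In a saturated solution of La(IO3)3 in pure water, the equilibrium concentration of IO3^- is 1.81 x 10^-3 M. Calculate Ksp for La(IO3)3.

Ksp = 3.58 × 10^-12

La(IO3)3(s) ⇌ La^3+(aq) + 3 IO3^-(aq)
Stoichiometry gives [La^3+] = (1/3)[IO3^-] = 6.033 × 10^-4 M.
Ksp = [La^3+][IO3^-]^3
Ksp = 6.033 × 10^-4 × (1.81 x 10^-3)^3 = 3.58 x 10^-12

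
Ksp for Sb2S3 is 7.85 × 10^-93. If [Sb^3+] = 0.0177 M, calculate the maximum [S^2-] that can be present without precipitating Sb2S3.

Sb2S3(s) ⇌ 2 Sb^3+ + 3 S^2-
Ksp = [Sb^3+]^2[S^2-]^3
Precipitation begins when Q = Ksp. With [Sb^3+] = 0.0177 M:
7.85 × 10^-93 = (0.0177)^2 × [S^2-]^3
[S^2-] = (7.85 × 10^-93 / 3.133 x 10^-4)^(1/3) = 2.93 x 10^-30 M

2.93e-30 M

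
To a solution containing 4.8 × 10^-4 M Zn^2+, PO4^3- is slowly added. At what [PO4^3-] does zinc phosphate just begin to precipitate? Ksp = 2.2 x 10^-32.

Zn3(PO4)2(s) ⇌ 3 Zn^2+ + 2 PO4^3-
Ksp = [Zn^2+]^3[PO4^3-]^2
Precipitation begins when Q = Ksp. With [Zn^2+] = 4.8 × 10^-4 M:
2.2 x 10^-32 = (4.8 × 10^-4)^3 × [PO4^3-]^2
[PO4^3-] = (2.2 x 10^-32 / 1.11 x 10^-10)^(1/2) = 1.4 × 10^-11 M

[PO4^3-] ≈ 1.4 × 10^-11 M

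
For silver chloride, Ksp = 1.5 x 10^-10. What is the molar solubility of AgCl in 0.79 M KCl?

AgCl(s) ⇌ Ag^+(aq) + Cl^-(aq)
Ksp = [Ag^+][Cl^-]
Let s be the molar solubility in this solution. [Ag^+] = s, [Cl^-] = 0.79 + s ≈ 0.79 (common-ion effect: Cl^- is already 0.79 M).
Ksp ≈ s × 0.79
s = 1.9 × 10^-10 M
Check: s = 1.9 × 10^-10 ≪ 0.79, so the approximation is valid.

s = 1.9 × 10^-10 M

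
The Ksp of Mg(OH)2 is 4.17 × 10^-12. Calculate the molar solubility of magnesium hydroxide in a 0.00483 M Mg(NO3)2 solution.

s = 1.47 × 10^-5 M

Mg(OH)2(s) <=> Mg^2+ + 2 OH^-
Ksp = [Mg^2+][OH^-]^2
If s mol/L dissolves here, [Mg^2+] = 0.00483 + s ≈ 0.00483, [OH^-] = 2s (Ksp is small, so little additional dissolves).
Ksp ≈ 0.00483 × (2s)^2
s = 1.47 x 10^-5 M
Check: s = 1.5 × 10^-5 ≪ 0.00483, so the approximation is valid.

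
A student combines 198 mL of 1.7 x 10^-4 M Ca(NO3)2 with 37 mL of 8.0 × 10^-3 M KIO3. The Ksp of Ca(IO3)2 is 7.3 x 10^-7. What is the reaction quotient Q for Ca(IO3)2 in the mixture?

Q ≈ 2.3 x 10^-10

Total volume = 198 + 37 = 235 mL.
[Ca^2+] = 1.7 × 10^-4 × (198/235) = 1.43 × 10^-4 M
[IO3^-] = 8.0 x 10^-3 × (37/235) = 1.26 x 10^-3 M
Ca(IO3)2(s) ⇌ Ca^2+ + 2 IO3^-, so Q = [Ca^2+][IO3^-]^2
Q = (1.43 × 10^-4)(1.26 × 10^-3)^2 = 2.3 × 10^-10
Q < Ksp, so no precipitate of Ca(IO3)2 forms.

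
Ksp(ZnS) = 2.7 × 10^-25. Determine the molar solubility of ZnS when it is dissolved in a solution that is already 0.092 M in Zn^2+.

ZnS(s) ⇌ Zn^2+ + S^2-
Ksp = [Zn^2+][S^2-]
Let s = moles of ZnS that dissolve per litre. [Zn^2+] = 0.092 + s ≈ 0.092, [S^2-] = s (common-ion effect: Zn^2+ is already 0.092 M).
Ksp ≈ 0.092 × s
s = 2.9 × 10^-24 M
Check: s = 2.9 × 10^-24 ≪ 0.092, so the approximation is valid.

2.9 x 10^-24 M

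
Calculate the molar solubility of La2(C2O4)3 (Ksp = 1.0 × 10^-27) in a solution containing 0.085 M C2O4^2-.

s = 6.4 x 10^-13 M

La2(C2O4)3(s) ⇌ 2 La^3+(aq) + 3 C2O4^2-(aq)
Ksp = [La^3+]^2[C2O4^2-]^3
Let s = moles of La2(C2O4)3 that dissolve per litre. [La^3+] = 2s, [C2O4^2-] = 0.085 + 3s ≈ 0.085 (common-ion effect: C2O4^2- is already 0.085 M).
Ksp ≈ (2s)^2 × (0.085)^3
s = 6.4 x 10^-13 M
Check: 3s = 1.9 x 10^-12 ≪ 0.085, so the approximation is valid.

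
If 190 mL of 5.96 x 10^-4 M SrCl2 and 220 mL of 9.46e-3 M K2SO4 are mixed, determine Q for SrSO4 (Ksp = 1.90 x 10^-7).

Q = 1.40 × 10^-6

Total volume = 190 + 220 = 410 mL.
[Sr^2+] = 5.96 × 10^-4 × (190/410) = 2.762 × 10^-4 M
[SO4^2-] = 9.46 × 10^-3 × (220/410) = 5.076 × 10^-3 M
SrSO4(s) ⇌ Sr^2+(aq) + SO4^2-(aq), so Q = [Sr^2+][SO4^2-]
Q = (2.762 × 10^-4)(5.076 × 10^-3) = 1.40 x 10^-6
Q > Ksp, so SrSO4 will precipitate.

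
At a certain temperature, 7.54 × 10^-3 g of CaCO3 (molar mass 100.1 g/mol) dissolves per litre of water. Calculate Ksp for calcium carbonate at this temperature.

Ksp ≈ 5.67 x 10^-9

Molar solubility s = (7.54 x 10^-3 g/L) / (100.1 g/mol) = 7.532 × 10^-5 M.
CaCO3(s) <=> Ca^2+(aq) + CO3^2-(aq)
With molar solubility s: [Ca^2+] = s, [CO3^2-] = s.
Ksp = [Ca^2+][CO3^2-]
Ksp = s^2
With s = 7.532 × 10^-5: Ksp = 5.67 x 10^-9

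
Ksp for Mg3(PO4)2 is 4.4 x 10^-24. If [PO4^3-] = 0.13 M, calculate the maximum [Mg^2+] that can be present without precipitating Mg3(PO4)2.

Mg3(PO4)2(s) ⇌ 3 Mg^2+ + 2 PO4^3-
Ksp = [Mg^2+]^3[PO4^3-]^2
Precipitation begins when Q = Ksp. With [PO4^3-] = 0.13 M:
4.4 x 10^-24 = (0.13)^2 × [Mg^2+]^3
[Mg^2+] = (4.4 x 10^-24 / 1.69 × 10^-2)^(1/3) = 6.4 x 10^-8 M

[Mg^2+] = 6.4 × 10^-8 M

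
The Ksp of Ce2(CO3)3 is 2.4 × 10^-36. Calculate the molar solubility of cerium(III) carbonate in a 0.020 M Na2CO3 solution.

s = 2.7 × 10^-16 M

Ce2(CO3)3(s) ⇌ 2 Ce^3+ + 3 CO3^2-
Ksp = [Ce^3+]^2[CO3^2-]^3
If s mol/L dissolves here, [Ce^3+] = 2s, [CO3^2-] = 0.020 + 3s ≈ 0.020 (since CO3^2- from Na2CO3 dominates).
Ksp ≈ (2s)^2 × (0.020)^3
s = 2.7 x 10^-16 M
Check: 3s = 8.2 × 10^-16 ≪ 0.020, so the approximation is valid.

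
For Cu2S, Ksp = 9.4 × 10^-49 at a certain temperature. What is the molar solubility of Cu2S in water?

6.2e-17 M

Cu2S(s) ⇌ 2 Cu^+(aq) + S^2-(aq)
Ksp = [Cu^+]^2[S^2-]
If s mol/L of Cu2S dissolves, [Cu^+] = 2s and [S^2-] = s.
Substituting: Ksp = (2s)^2s = 4s^3
Solving, s = (9.4 × 10^-49/4)^(1/3) = 6.2 x 10^-17 M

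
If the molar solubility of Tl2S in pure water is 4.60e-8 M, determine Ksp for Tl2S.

3.89 × 10^-22

Tl2S(s) ⇌ 2 Tl^+ + S^2-
With molar solubility s: [Tl^+] = 2s, [S^2-] = s.
Ksp = [Tl^+]^2[S^2-]
Ksp = (2s)^2s = 4s^3
Ksp = 4 × (4.60 × 10^-8)^3 = 3.89 × 10^-22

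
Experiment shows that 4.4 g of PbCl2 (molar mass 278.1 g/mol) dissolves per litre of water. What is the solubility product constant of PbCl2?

Molar solubility s = (4.4 g/L) / (278.1 g/mol) = 1.58 x 10^-2 M.
PbCl2(s) <=> Pb^2+(aq) + 2 Cl^-(aq)
With molar solubility s: [Pb^2+] = s, [Cl^-] = 2s.
Ksp = [Pb^2+][Cl^-]^2
Ksp = s(2s)^2 = 4s^3
Ksp = 4 × (1.58 × 10^-2)^3 = 1.6 × 10^-5

1.6 × 10^-5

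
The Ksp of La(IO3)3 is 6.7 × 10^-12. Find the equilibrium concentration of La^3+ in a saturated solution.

[La^3+] = 7.1e-4 M

La(IO3)3(s) ⇌ La^3+ + 3 IO3^-
Ksp = [La^3+][IO3^-]^3
For each mole of La(IO3)3 that dissolves: [La^3+] = s, [IO3^-] = 3s.
Substituting: Ksp = s(3s)^3 = 27s^4
s = (6.7 × 10^-12 / 27)^(1/4) = 7.06 × 10^-4 M
[La^3+] = s = 7.1 × 10^-4 M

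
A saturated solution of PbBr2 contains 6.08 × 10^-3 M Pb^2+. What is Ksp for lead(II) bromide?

Ksp = 8.99 x 10^-7

PbBr2(s) <=> Pb^2+ + 2 Br^-
Stoichiometry gives [Br^-] = (2/1)[Pb^2+] = 1.216 x 10^-2 M.
Ksp = [Pb^2+][Br^-]^2
Ksp = 6.08 × 10^-3 × (1.216 × 10^-2)^2 = 8.99 x 10^-7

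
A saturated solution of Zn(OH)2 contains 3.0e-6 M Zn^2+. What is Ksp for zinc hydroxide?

Zn(OH)2(s) <=> Zn^2+(aq) + 2 OH^-(aq)
Stoichiometry gives [OH^-] = (2/1)[Zn^2+] = 6.00 × 10^-6 M.
Ksp = [Zn^2+][OH^-]^2
Ksp = 3.0 × 10^-6 × (6.00 x 10^-6)^2 = 1.1 × 10^-16

Ksp = 1.1e-16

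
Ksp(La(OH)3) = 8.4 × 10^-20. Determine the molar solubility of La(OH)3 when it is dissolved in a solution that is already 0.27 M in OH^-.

s = 4.3 × 10^-18 M

La(OH)3(s) <=> La^3+(aq) + 3 OH^-(aq)
Ksp = [La^3+][OH^-]^3
If s mol/L dissolves here, [La^3+] = s, [OH^-] = 0.27 + 3s ≈ 0.27 (common-ion effect: OH^- is already 0.27 M).
Ksp ≈ s × (0.27)^3
s = 4.3 × 10^-18 M
Check: 3s = 1.3 × 10^-17 ≪ 0.27, so the approximation is valid.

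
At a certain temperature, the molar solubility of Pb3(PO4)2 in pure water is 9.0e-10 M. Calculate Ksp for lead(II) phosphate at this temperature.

Ksp = 6.4e-44

Pb3(PO4)2(s) ⇌ 3 Pb^2+(aq) + 2 PO4^3-(aq)
For each mole of Pb3(PO4)2 that dissolves: [Pb^2+] = 3s, [PO4^3-] = 2s.
Ksp = [Pb^2+]^3[PO4^3-]^2
So Ksp = (3s)^3 × (2s)^2 = 108s^5
With s = 9.0 × 10^-10: Ksp = 6.4 × 10^-44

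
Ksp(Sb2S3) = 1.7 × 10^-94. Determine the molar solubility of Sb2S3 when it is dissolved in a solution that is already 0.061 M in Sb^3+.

s = 1.2 × 10^-31 M

Sb2S3(s) ⇌ 2 Sb^3+ + 3 S^2-
Ksp = [Sb^3+]^2[S^2-]^3
Let s = moles of Sb2S3 that dissolve per litre. [Sb^3+] = 0.061 + 2s ≈ 0.061, [S^2-] = 3s (Ksp is small, so little additional dissolves).
Ksp ≈ (0.061)^2 × (3s)^3
s = 1.2 × 10^-31 M
Check: 2s = 2.4 × 10^-31 ≪ 0.061, so the approximation is valid.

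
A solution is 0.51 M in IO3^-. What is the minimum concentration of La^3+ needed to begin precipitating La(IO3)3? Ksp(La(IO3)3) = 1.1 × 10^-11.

[La^3+] = 8.3e-11 M

La(IO3)3(s) ⇌ La^3+(aq) + 3 IO3^-(aq)
Ksp = [La^3+][IO3^-]^3
Precipitation begins when Q = Ksp. With [IO3^-] = 0.51 M:
1.1 × 10^-11 = (0.51)^3 × [La^3+]
[La^3+] = (1.1 × 10^-11 / 1.33 × 10^-1) = 8.3 x 10^-11 M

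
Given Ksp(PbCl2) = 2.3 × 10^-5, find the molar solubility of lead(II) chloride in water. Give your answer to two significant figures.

1.8 x 10^-2 M

PbCl2(s) <=> Pb^2+(aq) + 2 Cl^-(aq)
Ksp = [Pb^2+][Cl^-]^2
Let s = molar solubility. Then [Pb^2+] = s and [Cl^-] = 2s.
So Ksp = s × (2s)^2 = 4s^3
Solving, s = (2.3 × 10^-5/4)^(1/3) = 1.8 × 10^-2 M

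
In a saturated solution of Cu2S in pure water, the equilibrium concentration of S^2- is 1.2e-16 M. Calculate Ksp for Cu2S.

6.9 × 10^-48

Cu2S(s) <=> 2 Cu^+(aq) + S^2-(aq)
Stoichiometry gives [Cu^+] = (2/1)[S^2-] = 2.40 × 10^-16 M.
Ksp = [Cu^+]^2[S^2-]
Ksp = (2.40 × 10^-16)^2 × 1.2 x 10^-16 = 6.9 x 10^-48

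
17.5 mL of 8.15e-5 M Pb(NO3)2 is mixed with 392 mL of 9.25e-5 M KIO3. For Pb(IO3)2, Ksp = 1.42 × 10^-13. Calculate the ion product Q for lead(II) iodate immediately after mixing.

Total volume = 17.5 + 392 = 409.5 mL.
[Pb^2+] = 8.15 × 10^-5 × (17.5/409.5) = 3.483 x 10^-6 M
[IO3^-] = 9.25 x 10^-5 × (392/409.5) = 8.855 × 10^-5 M
Pb(IO3)2(s) ⇌ Pb^2+ + 2 IO3^-, so Q = [Pb^2+][IO3^-]^2
Q = (3.483 × 10^-6)(8.855 × 10^-5)^2 = 2.73 x 10^-14
Q < Ksp, so no precipitate of Pb(IO3)2 forms.

2.73e-14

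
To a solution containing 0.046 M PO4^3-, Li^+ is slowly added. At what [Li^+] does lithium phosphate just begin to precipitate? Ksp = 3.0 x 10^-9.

[Li^+] ≈ 4.0e-3 M

Li3PO4(s) ⇌ 3 Li^+(aq) + PO4^3-(aq)
Ksp = [Li^+]^3[PO4^3-]
Precipitation begins when Q = Ksp. With [PO4^3-] = 0.046 M:
3.0 x 10^-9 = (0.046) × [Li^+]^3
[Li^+] = (3.0 x 10^-9 / 4.6 x 10^-2)^(1/3) = 4.0 x 10^-3 M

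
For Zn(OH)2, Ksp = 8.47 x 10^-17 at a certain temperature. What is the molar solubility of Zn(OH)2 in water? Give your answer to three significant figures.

s = 2.77 × 10^-6 M

Zn(OH)2(s) ⇌ Zn^2+(aq) + 2 OH^-(aq)
Ksp = [Zn^2+][OH^-]^2
If s mol/L of Zn(OH)2 dissolves, [Zn^2+] = s and [OH^-] = 2s.
Substituting: Ksp = s(2s)^2 = 4s^3
s^3 = 8.47 x 10^-17 / 4, so s = 2.77 x 10^-6 M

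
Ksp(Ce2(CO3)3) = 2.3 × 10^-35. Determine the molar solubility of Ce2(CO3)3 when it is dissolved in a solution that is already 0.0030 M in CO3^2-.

s ≈ 1.5 × 10^-14 M

Ce2(CO3)3(s) ⇌ 2 Ce^3+ + 3 CO3^2-
Ksp = [Ce^3+]^2[CO3^2-]^3
Let s be the molar solubility in this solution. [Ce^3+] = 2s, [CO3^2-] = 0.0030 + 3s ≈ 0.0030 (common-ion effect: CO3^2- is already 0.0030 M).
Ksp ≈ (2s)^2 × (0.0030)^3
s = 1.5 × 10^-14 M
Check: 3s = 4.4 × 10^-14 ≪ 0.0030, so the approximation is valid.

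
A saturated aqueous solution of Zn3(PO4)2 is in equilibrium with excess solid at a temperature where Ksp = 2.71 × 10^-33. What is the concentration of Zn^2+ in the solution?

[Zn^2+] ≈ 3.61e-7 M

Zn3(PO4)2(s) <=> 3 Zn^2+ + 2 PO4^3-
Ksp = [Zn^2+]^3[PO4^3-]^2
For each mole of Zn3(PO4)2 that dissolves: [Zn^2+] = 3s, [PO4^3-] = 2s.
Ksp = (3s)^3(2s)^2 = 108s^5
s^5 = 2.71 × 10^-33 / 108, so s = 1.202 × 10^-7 M
[Zn^2+] = 3s = 3.61 x 10^-7 M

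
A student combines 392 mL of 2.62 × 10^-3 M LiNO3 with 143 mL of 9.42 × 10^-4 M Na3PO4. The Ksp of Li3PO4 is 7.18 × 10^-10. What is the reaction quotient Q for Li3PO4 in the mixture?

Total volume = 392 + 143 = 535 mL.
[Li^+] = 2.62 x 10^-3 × (392/535) = 1.920 x 10^-3 M
[PO4^3-] = 9.42 × 10^-4 × (143/535) = 2.518 × 10^-4 M
Li3PO4(s) ⇌ 3 Li^+(aq) + PO4^3-(aq), so Q = [Li^+]^3[PO4^3-]
Q = (1.920 × 10^-3)^3(2.518 × 10^-4) = 1.78 × 10^-12
Q < Ksp, so no precipitate of Li3PO4 forms.

Q = 1.78e-12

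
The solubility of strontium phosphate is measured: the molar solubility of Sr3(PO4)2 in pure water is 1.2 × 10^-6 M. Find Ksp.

Ksp ≈ 2.7e-28

Sr3(PO4)2(s) ⇌ 3 Sr^2+ + 2 PO4^3-
For each mole of Sr3(PO4)2 that dissolves: [Sr^2+] = 3s, [PO4^3-] = 2s.
Ksp = [Sr^2+]^3[PO4^3-]^2
So Ksp = (3s)^3 × (2s)^2 = 108s^5
Ksp = 108 × (1.2 × 10^-6)^5 = 2.7 × 10^-28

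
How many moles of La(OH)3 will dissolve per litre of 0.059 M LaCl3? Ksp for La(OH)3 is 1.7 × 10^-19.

La(OH)3(s) ⇌ La^3+ + 3 OH^-
Ksp = [La^3+][OH^-]^3
If s mol/L dissolves here, [La^3+] = 0.059 + s ≈ 0.059, [OH^-] = 3s (since La^3+ from LaCl3 dominates).
Ksp ≈ 0.059 × (3s)^3
s = 4.7 × 10^-7 M
Check: s = 4.7 x 10^-7 ≪ 0.059, so the approximation is valid.

s = 4.7e-7 M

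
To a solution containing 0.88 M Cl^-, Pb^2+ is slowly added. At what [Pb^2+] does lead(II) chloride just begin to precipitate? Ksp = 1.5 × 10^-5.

PbCl2(s) <=> Pb^2+(aq) + 2 Cl^-(aq)
Ksp = [Pb^2+][Cl^-]^2
Precipitation begins when Q = Ksp. With [Cl^-] = 0.88 M:
1.5 × 10^-5 = (0.88)^2 × [Pb^2+]
[Pb^2+] = (1.5 × 10^-5 / 7.74 × 10^-1) = 1.9 x 10^-5 M

1.9 × 10^-5 M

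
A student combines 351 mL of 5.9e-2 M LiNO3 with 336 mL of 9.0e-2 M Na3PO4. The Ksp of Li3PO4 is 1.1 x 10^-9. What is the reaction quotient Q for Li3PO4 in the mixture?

Q ≈ 1.2 × 10^-6

Total volume = 351 + 336 = 687 mL.
[Li^+] = 5.9 × 10^-2 × (351/687) = 3.01 × 10^-2 M
[PO4^3-] = 9.0 × 10^-2 × (336/687) = 4.40 × 10^-2 M
Li3PO4(s) ⇌ 3 Li^+ + PO4^3-, so Q = [Li^+]^3[PO4^3-]
Q = (3.01 x 10^-2)^3(4.40 × 10^-2) = 1.2 × 10^-6
Q > Ksp, so Li3PO4 will precipitate.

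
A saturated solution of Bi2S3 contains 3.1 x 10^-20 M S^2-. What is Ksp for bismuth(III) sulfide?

Ksp ≈ 1.3e-98

Bi2S3(s) <=> 2 Bi^3+(aq) + 3 S^2-(aq)
Stoichiometry gives [Bi^3+] = (2/3)[S^2-] = 2.07 x 10^-20 M.
Ksp = [Bi^3+]^2[S^2-]^3
Ksp = (2.07 × 10^-20)^2 × (3.1 x 10^-20)^3 = 1.3 × 10^-98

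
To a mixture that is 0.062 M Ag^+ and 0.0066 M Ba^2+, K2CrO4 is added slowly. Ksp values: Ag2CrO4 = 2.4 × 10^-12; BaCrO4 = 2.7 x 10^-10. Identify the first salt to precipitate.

Precipitation of each salt starts when its ion product equals its Ksp.
For Ag2CrO4: 2.4 × 10^-12 = (0.062)^2 × [CrO4^2-]  ⇒  [CrO4^2-] = 6.2 × 10^-10 M.
For BaCrO4: 2.7 x 10^-10 = 0.0066 × [CrO4^2-]  ⇒  [CrO4^2-] = 4.1 × 10^-8 M.
The salt with the lower threshold [CrO4^2-] precipitates first: Ag2CrO4.

Ag2CrO4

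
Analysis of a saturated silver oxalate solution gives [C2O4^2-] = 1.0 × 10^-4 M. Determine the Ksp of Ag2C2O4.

4.0e-12

Ag2C2O4(s) ⇌ 2 Ag^+ + C2O4^2-
Stoichiometry gives [Ag^+] = (2/1)[C2O4^2-] = 2.00 x 10^-4 M.
Ksp = [Ag^+]^2[C2O4^2-]
Ksp = (2.00 × 10^-4)^2 × 1.0 × 10^-4 = 4.0 × 10^-12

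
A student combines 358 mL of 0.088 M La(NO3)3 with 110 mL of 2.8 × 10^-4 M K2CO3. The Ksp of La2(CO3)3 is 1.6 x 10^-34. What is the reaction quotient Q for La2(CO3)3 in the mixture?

Total volume = 358 + 110 = 468 mL.
[La^3+] = 8.8 x 10^-2 × (358/468) = 6.73 × 10^-2 M
[CO3^2-] = 2.8 × 10^-4 × (110/468) = 6.58 x 10^-5 M
La2(CO3)3(s) ⇌ 2 La^3+(aq) + 3 CO3^2-(aq), so Q = [La^3+]^2[CO3^2-]^3
Q = (6.73 x 10^-2)^2(6.58 x 10^-5)^3 = 1.3 × 10^-15
Q > Ksp, so La2(CO3)3 will precipitate.

Q = 1.3 × 10^-15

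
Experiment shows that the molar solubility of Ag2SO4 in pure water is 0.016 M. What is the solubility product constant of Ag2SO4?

Ag2SO4(s) ⇌ 2 Ag^+ + SO4^2-
If s mol/L of Ag2SO4 dissolves, [Ag^+] = 2s and [SO4^2-] = s.
Ksp = [Ag^+]^2[SO4^2-]
Substituting: Ksp = (2s)^2s = 4s^3
Ksp = 4 × (1.6 x 10^-2)^3 = 1.6 × 10^-5

1.6 x 10^-5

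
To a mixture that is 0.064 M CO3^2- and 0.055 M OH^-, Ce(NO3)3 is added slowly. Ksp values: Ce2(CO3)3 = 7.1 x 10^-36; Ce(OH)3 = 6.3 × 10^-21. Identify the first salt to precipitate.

Ce(OH)3

Precipitation of each salt starts when its ion product equals its Ksp.
For Ce2(CO3)3: 7.1 x 10^-36 = (0.064)^3 × [Ce^3+]^2  ⇒  [Ce^3+] = 1.6 x 10^-16 M.
For Ce(OH)3: 6.3 × 10^-21 = (0.055)^3 × [Ce^3+]  ⇒  [Ce^3+] = 3.8 x 10^-17 M.
The salt with the lower threshold [Ce^3+] precipitates first: Ce(OH)3.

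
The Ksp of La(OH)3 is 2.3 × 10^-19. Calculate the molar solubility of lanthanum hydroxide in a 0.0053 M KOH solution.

s = 1.5e-12 M

La(OH)3(s) ⇌ La^3+(aq) + 3 OH^-(aq)
Ksp = [La^3+][OH^-]^3
Let s = moles of La(OH)3 that dissolve per litre. [La^3+] = s, [OH^-] = 0.0053 + 3s ≈ 0.0053 (since OH^- from KOH dominates).
Ksp ≈ s × (0.0053)^3
s = 1.5 × 10^-12 M
Check: 3s = 4.6 × 10^-12 ≪ 0.0053, so the approximation is valid.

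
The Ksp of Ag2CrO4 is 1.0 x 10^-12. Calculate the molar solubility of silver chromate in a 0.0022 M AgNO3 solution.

Ag2CrO4(s) ⇌ 2 Ag^+(aq) + CrO4^2-(aq)
Ksp = [Ag^+]^2[CrO4^2-]
If s mol/L dissolves here, [Ag^+] = 0.0022 + 2s ≈ 0.0022, [CrO4^2-] = s (Ksp is small, so little additional dissolves).
Ksp ≈ (0.0022)^2 × s
s = 2.1 × 10^-7 M
Check: 2s = 4.1 × 10^-7 ≪ 0.0022, so the approximation is valid.

s = 2.1 × 10^-7 M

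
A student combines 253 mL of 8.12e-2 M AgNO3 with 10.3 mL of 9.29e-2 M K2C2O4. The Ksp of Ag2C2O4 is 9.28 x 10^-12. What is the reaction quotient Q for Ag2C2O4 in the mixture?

Total volume = 253 + 10.3 = 263.3 mL.
[Ag^+] = 8.12 × 10^-2 × (253/263.3) = 7.802 × 10^-2 M
[C2O4^2-] = 9.29 x 10^-2 × (10.3/263.3) = 3.634 × 10^-3 M
Ag2C2O4(s) ⇌ 2 Ag^+ + C2O4^2-, so Q = [Ag^+]^2[C2O4^2-]
Q = (7.802 x 10^-2)^2(3.634 × 10^-3) = 2.21 x 10^-5
Q > Ksp, so Ag2C2O4 will precipitate.

Q ≈ 2.21e-5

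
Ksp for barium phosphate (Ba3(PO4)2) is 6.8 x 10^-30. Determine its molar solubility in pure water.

Ba3(PO4)2(s) ⇌ 3 Ba^2+ + 2 PO4^3-
Ksp = [Ba^2+]^3[PO4^3-]^2
If s mol/L of Ba3(PO4)2 dissolves, [Ba^2+] = 3s and [PO4^3-] = 2s.
Substituting: Ksp = (3s)^3(2s)^2 = 108s^5
Solving, s = (6.8 x 10^-30/108)^(1/5) = 5.8 × 10^-7 M

5.8e-7 M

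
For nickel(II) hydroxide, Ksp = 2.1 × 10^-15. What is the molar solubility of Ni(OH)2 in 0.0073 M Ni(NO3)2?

Ni(OH)2(s) <=> Ni^2+(aq) + 2 OH^-(aq)
Ksp = [Ni^2+][OH^-]^2
Let s be the molar solubility in this solution. [Ni^2+] = 0.0073 + s ≈ 0.0073, [OH^-] = 2s (common-ion effect: Ni^2+ is already 0.0073 M).
Ksp ≈ 0.0073 × (2s)^2
s = 2.7 × 10^-7 M
Check: s = 2.7 × 10^-7 ≪ 0.0073, so the approximation is valid.

s ≈ 2.7 × 10^-7 M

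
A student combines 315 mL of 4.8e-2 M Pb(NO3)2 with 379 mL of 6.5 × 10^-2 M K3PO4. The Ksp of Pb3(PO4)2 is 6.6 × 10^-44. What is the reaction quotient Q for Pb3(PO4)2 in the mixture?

Total volume = 315 + 379 = 694 mL.
[Pb^2+] = 4.8 x 10^-2 × (315/694) = 2.18 × 10^-2 M
[PO4^3-] = 6.5 × 10^-2 × (379/694) = 3.55 x 10^-2 M
Pb3(PO4)2(s) ⇌ 3 Pb^2+ + 2 PO4^3-, so Q = [Pb^2+]^3[PO4^3-]^2
Q = (2.18 x 10^-2)^3(3.55 × 10^-2)^2 = 1.3 x 10^-8
Q > Ksp, so Pb3(PO4)2 will precipitate.

Q ≈ 1.3 x 10^-8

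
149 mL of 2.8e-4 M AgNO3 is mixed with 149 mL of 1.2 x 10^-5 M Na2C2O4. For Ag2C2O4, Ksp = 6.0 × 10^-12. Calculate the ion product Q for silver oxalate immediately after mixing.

Q = 1.2 × 10^-13

Total volume = 149 + 149 = 298 mL.
[Ag^+] = 2.8 x 10^-4 × (149/298) = 1.40 x 10^-4 M
[C2O4^2-] = 1.2 × 10^-5 × (149/298) = 6.00 × 10^-6 M
Ag2C2O4(s) ⇌ 2 Ag^+(aq) + C2O4^2-(aq), so Q = [Ag^+]^2[C2O4^2-]
Q = (1.40 x 10^-4)^2(6.00 x 10^-6) = 1.2 × 10^-13
Q < Ksp, so no precipitate of Ag2C2O4 forms.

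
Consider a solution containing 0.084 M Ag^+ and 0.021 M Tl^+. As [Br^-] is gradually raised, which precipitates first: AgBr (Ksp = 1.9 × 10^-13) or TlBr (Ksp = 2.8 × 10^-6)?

AgBr

Each salt begins to precipitate when Q = Ksp, i.e. when [Br^-] reaches its threshold.
For AgBr: 1.9 × 10^-13 = 0.084 × [Br^-]  ⇒  [Br^-] = 2.3 x 10^-12 M.
For TlBr: 2.8 × 10^-6 = 0.021 × [Br^-]  ⇒  [Br^-] = 1.3 × 10^-4 M.
The salt with the lower threshold [Br^-] precipitates first: AgBr.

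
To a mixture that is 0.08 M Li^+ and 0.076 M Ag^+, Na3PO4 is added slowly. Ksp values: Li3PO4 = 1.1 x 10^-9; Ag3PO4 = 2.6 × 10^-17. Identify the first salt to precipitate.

Precipitation of each salt starts when its ion product equals its Ksp.
For Li3PO4: 1.1 x 10^-9 = (0.08)^3 × [PO4^3-]  ⇒  [PO4^3-] = 2.1 x 10^-6 M.
For Ag3PO4: 2.6 × 10^-17 = (0.076)^3 × [PO4^3-]  ⇒  [PO4^3-] = 5.9 × 10^-14 M.
The salt with the lower threshold [PO4^3-] precipitates first: Ag3PO4.

Ag3PO4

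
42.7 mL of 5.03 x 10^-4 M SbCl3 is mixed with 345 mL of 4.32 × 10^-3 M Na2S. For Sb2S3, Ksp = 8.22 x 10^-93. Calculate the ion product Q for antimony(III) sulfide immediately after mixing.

1.74 × 10^-16

Total volume = 42.7 + 345 = 387.7 mL.
[Sb^3+] = 5.03 x 10^-4 × (42.7/387.7) = 5.540 × 10^-5 M
[S^2-] = 4.32 × 10^-3 × (345/387.7) = 3.844 × 10^-3 M
Sb2S3(s) <=> 2 Sb^3+ + 3 S^2-, so Q = [Sb^3+]^2[S^2-]^3
Q = (5.540 × 10^-5)^2(3.844 × 10^-3)^3 = 1.74 × 10^-16
Q > Ksp, so Sb2S3 will precipitate.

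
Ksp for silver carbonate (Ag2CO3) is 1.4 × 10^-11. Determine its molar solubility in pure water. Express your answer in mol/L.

1.5e-4 M

Ag2CO3(s) ⇌ 2 Ag^+(aq) + CO3^2-(aq)
Ksp = [Ag^+]^2[CO3^2-]
Let s = molar solubility. Then [Ag^+] = 2s and [CO3^2-] = s.
Ksp = (2s)^2s = 4s^3
s^3 = 1.4 × 10^-11 / 4, so s = 1.5 × 10^-4 M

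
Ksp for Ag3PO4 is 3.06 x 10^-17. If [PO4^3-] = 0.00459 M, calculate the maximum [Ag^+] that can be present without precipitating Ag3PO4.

1.88e-5 M

Ag3PO4(s) ⇌ 3 Ag^+ + PO4^3-
Ksp = [Ag^+]^3[PO4^3-]
Precipitation begins when Q = Ksp. With [PO4^3-] = 0.00459 M:
3.06 x 10^-17 = (0.00459) × [Ag^+]^3
[Ag^+] = (3.06 x 10^-17 / 4.59 x 10^-3)^(1/3) = 1.88 × 10^-5 M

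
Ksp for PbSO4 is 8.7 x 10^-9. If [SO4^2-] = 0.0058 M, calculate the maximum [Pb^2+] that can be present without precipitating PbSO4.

PbSO4(s) ⇌ Pb^2+ + SO4^2-
Ksp = [Pb^2+][SO4^2-]
Precipitation begins when Q = Ksp. With [SO4^2-] = 0.0058 M:
8.7 x 10^-9 = (0.0058) × [Pb^2+]
[Pb^2+] = (8.7 x 10^-9 / 5.8 × 10^-3) = 1.5 × 10^-6 M

[Pb^2+] ≈ 1.5 x 10^-6 M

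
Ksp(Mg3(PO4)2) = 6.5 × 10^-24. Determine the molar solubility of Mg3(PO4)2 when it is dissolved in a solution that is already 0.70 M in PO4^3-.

s = 7.9e-9 M

Mg3(PO4)2(s) ⇌ 3 Mg^2+(aq) + 2 PO4^3-(aq)
Ksp = [Mg^2+]^3[PO4^3-]^2
Let s = moles of Mg3(PO4)2 that dissolve per litre. [Mg^2+] = 3s, [PO4^3-] = 0.70 + 2s ≈ 0.70 (common-ion effect: PO4^3- is already 0.70 M).
Ksp ≈ (3s)^3 × (0.70)^2
s = 7.9 x 10^-9 M
Check: 2s = 1.6 × 10^-8 ≪ 0.70, so the approximation is valid.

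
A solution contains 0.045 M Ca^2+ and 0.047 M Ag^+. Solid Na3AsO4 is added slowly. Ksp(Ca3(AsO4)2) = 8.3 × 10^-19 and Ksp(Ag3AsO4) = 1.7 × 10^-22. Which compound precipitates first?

Ag3AsO4

Precipitation of each salt starts when its ion product equals its Ksp.
For Ca3(AsO4)2: 8.3 × 10^-19 = (0.045)^3 × [AsO4^3-]^2  ⇒  [AsO4^3-] = 9.5 × 10^-8 M.
For Ag3AsO4: 1.7 × 10^-22 = (0.047)^3 × [AsO4^3-]  ⇒  [AsO4^3-] = 1.6 × 10^-18 M.
The salt with the lower threshold [AsO4^3-] precipitates first: Ag3AsO4.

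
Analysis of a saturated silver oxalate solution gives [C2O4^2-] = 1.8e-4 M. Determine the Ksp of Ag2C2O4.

Ksp ≈ 2.3 x 10^-11

Ag2C2O4(s) <=> 2 Ag^+ + C2O4^2-
Stoichiometry gives [Ag^+] = (2/1)[C2O4^2-] = 3.60 x 10^-4 M.
Ksp = [Ag^+]^2[C2O4^2-]
Ksp = (3.60 × 10^-4)^2 × 1.8 × 10^-4 = 2.3 × 10^-11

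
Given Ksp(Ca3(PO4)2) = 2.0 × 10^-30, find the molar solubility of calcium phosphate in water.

s ≈ 4.5e-7 M

Ca3(PO4)2(s) <=> 3 Ca^2+ + 2 PO4^3-
Ksp = [Ca^2+]^3[PO4^3-]^2
If s mol/L of Ca3(PO4)2 dissolves, [Ca^2+] = 3s and [PO4^3-] = 2s.
So Ksp = (3s)^3 × (2s)^2 = 108s^5
Solving, s = (2.0 × 10^-30/108)^(1/5) = 4.5 × 10^-7 M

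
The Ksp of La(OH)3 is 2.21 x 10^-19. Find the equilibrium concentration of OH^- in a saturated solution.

La(OH)3(s) <=> La^3+ + 3 OH^-
Ksp = [La^3+][OH^-]^3
If s mol/L of La(OH)3 dissolves, [La^3+] = s and [OH^-] = 3s.
Ksp = s(3s)^3 = 27s^4
s = (2.21 x 10^-19 / 27)^(1/4) = 9.512 × 10^-6 M
[OH^-] = 3s = 2.85 × 10^-5 M

[OH^-] ≈ 2.85 x 10^-5 M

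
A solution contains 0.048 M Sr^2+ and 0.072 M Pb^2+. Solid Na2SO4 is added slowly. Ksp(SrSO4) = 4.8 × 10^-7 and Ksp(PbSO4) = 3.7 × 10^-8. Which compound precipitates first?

PbSO4

Precipitation of each salt starts when its ion product equals its Ksp.
For SrSO4: 4.8 × 10^-7 = 0.048 × [SO4^2-]  ⇒  [SO4^2-] = 1.0 × 10^-5 M.
For PbSO4: 3.7 × 10^-8 = 0.072 × [SO4^2-]  ⇒  [SO4^2-] = 5.1 × 10^-7 M.
The salt with the lower threshold [SO4^2-] precipitates first: PbSO4.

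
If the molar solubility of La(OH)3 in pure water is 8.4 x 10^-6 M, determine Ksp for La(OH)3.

La(OH)3(s) ⇌ La^3+ + 3 OH^-
Let s = molar solubility. Then [La^3+] = s and [OH^-] = 3s.
Ksp = [La^3+][OH^-]^3
So Ksp = s × (3s)^3 = 27s^4
Ksp = 27 × (8.4 × 10^-6)^4 = 1.3 × 10^-19

Ksp = 1.3e-19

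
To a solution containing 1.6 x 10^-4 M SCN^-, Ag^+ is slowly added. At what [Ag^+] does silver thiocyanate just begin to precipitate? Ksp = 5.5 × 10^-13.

AgSCN(s) ⇌ Ag^+(aq) + SCN^-(aq)
Ksp = [Ag^+][SCN^-]
Precipitation begins when Q = Ksp. With [SCN^-] = 1.6 x 10^-4 M:
5.5 × 10^-13 = (1.6 x 10^-4) × [Ag^+]
[Ag^+] = (5.5 × 10^-13 / 1.6 x 10^-4) = 3.4 × 10^-9 M

3.4e-9 M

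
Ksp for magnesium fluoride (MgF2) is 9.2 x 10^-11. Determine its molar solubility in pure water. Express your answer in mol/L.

MgF2(s) ⇌ Mg^2+(aq) + 2 F^-(aq)
Ksp = [Mg^2+][F^-]^2
If s mol/L of MgF2 dissolves, [Mg^2+] = s and [F^-] = 2s.
So Ksp = s × (2s)^2 = 4s^3
s = (9.2 x 10^-11 / 4)^(1/3) = 2.8 x 10^-4 M

s = 2.8e-4 M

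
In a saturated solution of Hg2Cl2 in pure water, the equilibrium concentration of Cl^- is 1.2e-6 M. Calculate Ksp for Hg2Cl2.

8.6 × 10^-19

Hg2Cl2(s) <=> Hg2^2+(aq) + 2 Cl^-(aq)
Stoichiometry gives [Hg2^2+] = (1/2)[Cl^-] = 6.00 x 10^-7 M.
Ksp = [Hg2^2+][Cl^-]^2
Ksp = 6.00 × 10^-7 × (1.2 × 10^-6)^2 = 8.6 x 10^-19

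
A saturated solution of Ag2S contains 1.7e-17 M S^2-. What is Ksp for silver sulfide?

2.0e-50

Ag2S(s) <=> 2 Ag^+(aq) + S^2-(aq)
Stoichiometry gives [Ag^+] = (2/1)[S^2-] = 3.40 × 10^-17 M.
Ksp = [Ag^+]^2[S^2-]
Ksp = (3.40 × 10^-17)^2 × 1.7 × 10^-17 = 2.0 × 10^-50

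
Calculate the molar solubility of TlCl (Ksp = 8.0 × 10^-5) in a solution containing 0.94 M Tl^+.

s = 8.5 × 10^-5 M

TlCl(s) ⇌ Tl^+(aq) + Cl^-(aq)
Ksp = [Tl^+][Cl^-]
Let s = moles of TlCl that dissolve per litre. [Tl^+] = 0.94 + s ≈ 0.94, [Cl^-] = s (common-ion effect: Tl^+ is already 0.94 M).
Ksp ≈ 0.94 × s
s = 8.5 x 10^-5 M
Check: s = 8.5 × 10^-5 ≪ 0.94, so the approximation is valid.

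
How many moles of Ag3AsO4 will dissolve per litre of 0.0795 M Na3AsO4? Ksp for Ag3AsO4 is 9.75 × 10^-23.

s ≈ 3.57 x 10^-8 M

Ag3AsO4(s) ⇌ 3 Ag^+ + AsO4^3-
Ksp = [Ag^+]^3[AsO4^3-]
Let s be the molar solubility in this solution. [Ag^+] = 3s, [AsO4^3-] = 0.0795 + s ≈ 0.0795 (Ksp is small, so little additional dissolves).
Ksp ≈ (3s)^3 × 0.0795
s = 3.57 x 10^-8 M
Check: s = 3.6 x 10^-8 ≪ 0.0795, so the approximation is valid.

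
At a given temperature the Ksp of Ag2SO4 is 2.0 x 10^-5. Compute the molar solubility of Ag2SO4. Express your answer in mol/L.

Ag2SO4(s) <=> 2 Ag^+ + SO4^2-
Ksp = [Ag^+]^2[SO4^2-]
With molar solubility s: [Ag^+] = 2s, [SO4^2-] = s.
Ksp = (2s)^2s = 4s^3
s = (2.0 x 10^-5 / 4)^(1/3) = 1.7 × 10^-2 M

1.7 × 10^-2 M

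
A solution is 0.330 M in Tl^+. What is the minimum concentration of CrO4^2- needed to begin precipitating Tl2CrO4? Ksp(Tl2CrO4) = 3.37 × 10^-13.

Tl2CrO4(s) ⇌ 2 Tl^+(aq) + CrO4^2-(aq)
Ksp = [Tl^+]^2[CrO4^2-]
Precipitation begins when Q = Ksp. With [Tl^+] = 0.330 M:
3.37 × 10^-13 = (0.330)^2 × [CrO4^2-]
[CrO4^2-] = (3.37 × 10^-13 / 1.089 × 10^-1) = 3.09 × 10^-12 M

[CrO4^2-] = 3.09e-12 M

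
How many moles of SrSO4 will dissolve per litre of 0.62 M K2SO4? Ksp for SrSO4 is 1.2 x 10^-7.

SrSO4(s) <=> Sr^2+(aq) + SO4^2-(aq)
Ksp = [Sr^2+][SO4^2-]
Let s be the molar solubility in this solution. [Sr^2+] = s, [SO4^2-] = 0.62 + s ≈ 0.62 (common-ion effect: SO4^2- is already 0.62 M).
Ksp ≈ s × 0.62
s = 1.9 × 10^-7 M
Check: s = 1.9 x 10^-7 ≪ 0.62, so the approximation is valid.

s = 1.9 × 10^-7 M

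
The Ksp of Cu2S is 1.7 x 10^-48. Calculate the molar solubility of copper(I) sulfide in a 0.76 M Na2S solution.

s = 7.5 x 10^-25 M

Cu2S(s) ⇌ 2 Cu^+(aq) + S^2-(aq)
Ksp = [Cu^+]^2[S^2-]
Let s = moles of Cu2S that dissolve per litre. [Cu^+] = 2s, [S^2-] = 0.76 + s ≈ 0.76 (Ksp is small, so little additional dissolves).
Ksp ≈ (2s)^2 × 0.76
s = 7.5 × 10^-25 M
Check: s = 7.5 × 10^-25 ≪ 0.76, so the approximation is valid.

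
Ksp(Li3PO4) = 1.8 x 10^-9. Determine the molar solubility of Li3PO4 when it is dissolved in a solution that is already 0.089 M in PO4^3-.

s ≈ 9.1 × 10^-4 M

Li3PO4(s) ⇌ 3 Li^+(aq) + PO4^3-(aq)
Ksp = [Li^+]^3[PO4^3-]
Let s be the molar solubility in this solution. [Li^+] = 3s, [PO4^3-] = 0.089 + s ≈ 0.089 (since the PO4^3- already present dominates).
Ksp ≈ (3s)^3 × 0.089
s = 9.1 × 10^-4 M
Check: s = 9.1 x 10^-4 ≪ 0.089, so the approximation is valid.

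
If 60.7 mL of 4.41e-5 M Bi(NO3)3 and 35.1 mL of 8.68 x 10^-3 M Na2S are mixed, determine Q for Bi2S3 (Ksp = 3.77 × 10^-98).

Q = 2.51 × 10^-17

Total volume = 60.7 + 35.1 = 95.8 mL.
[Bi^3+] = 4.41 x 10^-5 × (60.7/95.8) = 2.794 × 10^-5 M
[S^2-] = 8.68 × 10^-3 × (35.1/95.8) = 3.180 x 10^-3 M
Bi2S3(s) <=> 2 Bi^3+ + 3 S^2-, so Q = [Bi^3+]^2[S^2-]^3
Q = (2.794 × 10^-5)^2(3.180 × 10^-3)^3 = 2.51 × 10^-17
Q > Ksp, so Bi2S3 will precipitate.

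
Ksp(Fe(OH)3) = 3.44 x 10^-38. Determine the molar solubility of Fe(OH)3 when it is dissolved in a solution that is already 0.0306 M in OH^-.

Fe(OH)3(s) ⇌ Fe^3+ + 3 OH^-
Ksp = [Fe^3+][OH^-]^3
Let s be the molar solubility in this solution. [Fe^3+] = s, [OH^-] = 0.0306 + 3s ≈ 0.0306 (since the OH^- already present dominates).
Ksp ≈ s × (0.0306)^3
s = 1.20 x 10^-33 M
Check: 3s = 3.6 × 10^-33 ≪ 0.0306, so the approximation is valid.

1.20 × 10^-33 M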